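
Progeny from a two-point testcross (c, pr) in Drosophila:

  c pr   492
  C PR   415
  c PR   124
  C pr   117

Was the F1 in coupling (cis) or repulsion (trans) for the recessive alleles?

cis

The two most frequent classes are C PR (415) and c pr (492); these are the parental (non-recombinant) types.
So the F1 carried C PR on one chromosome and c pr on the other — the recessive alleles are on the same chromosome (cis / coupling).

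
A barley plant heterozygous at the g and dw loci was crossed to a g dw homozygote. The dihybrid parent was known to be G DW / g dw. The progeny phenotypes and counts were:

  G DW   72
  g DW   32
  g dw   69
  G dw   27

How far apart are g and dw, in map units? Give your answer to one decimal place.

The recombinant classes are G dw and g DW: 27 + 32 = 59.
Recombination frequency = 59/200 = 0.2950 ≈ 29.5%, i.e. 29.5 map units.

29.5 map units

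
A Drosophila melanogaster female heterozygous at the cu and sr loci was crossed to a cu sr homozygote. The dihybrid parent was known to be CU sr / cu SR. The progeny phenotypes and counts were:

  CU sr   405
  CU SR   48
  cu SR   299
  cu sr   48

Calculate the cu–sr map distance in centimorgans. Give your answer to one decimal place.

The recombinant classes are CU SR and cu sr: 48 + 48 = 96.
Recombination frequency = 96/800 = 0.1200 ≈ 12.0%, i.e. 12.0 centimorgans.

12.0 centimorgans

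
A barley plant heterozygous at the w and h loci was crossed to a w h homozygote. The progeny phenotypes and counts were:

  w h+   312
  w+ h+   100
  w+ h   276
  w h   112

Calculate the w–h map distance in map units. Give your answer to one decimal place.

26.5 map units

The two most frequent classes, w+ h (276) and w h+ (312), are the parental types, so the F1 was w+ h / w h+.
The recombinant classes are w+ h+ and w h: 100 + 112 = 212.
Recombination frequency = 212/800 = 0.2650 ≈ 26.5%, i.e. 26.5 map units.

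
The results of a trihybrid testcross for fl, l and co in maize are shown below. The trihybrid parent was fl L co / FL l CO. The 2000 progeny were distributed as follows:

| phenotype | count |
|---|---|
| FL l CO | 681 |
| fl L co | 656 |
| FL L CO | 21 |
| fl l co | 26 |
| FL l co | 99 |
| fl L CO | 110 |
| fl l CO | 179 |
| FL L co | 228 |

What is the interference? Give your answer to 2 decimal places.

The two rarest classes, fl l co and FL L CO, are the double crossovers. Comparing them with the parentals, only the l allele has switched, so l is the middle locus and the order is co – l – fl.
co–l: (209 + 47)/2000 = 0.1280; l–fl: (407 + 47)/2000 = 0.2270.
Expected DCO frequency = 0.1280 × 0.2270 ≈ 0.02906; observed = 47/2000 ≈ 0.02350.
Coefficient of coincidence = 0.02350/0.02906 ≈ 0.81; interference = 1 − 0.81 = 0.19.

0.19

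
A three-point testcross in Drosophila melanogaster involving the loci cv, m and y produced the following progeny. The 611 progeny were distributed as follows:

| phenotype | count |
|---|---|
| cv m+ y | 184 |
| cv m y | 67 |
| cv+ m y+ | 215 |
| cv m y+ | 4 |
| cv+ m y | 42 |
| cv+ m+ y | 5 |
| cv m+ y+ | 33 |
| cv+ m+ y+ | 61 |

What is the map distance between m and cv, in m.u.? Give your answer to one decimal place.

22.4 m.u.

The two most frequent reciprocal classes, cv+ m y+ and cv m+ y, are the parental types, so the F1 was cv+ m y+ / cv m+ y.
The two rarest classes, cv m y+ and cv+ m+ y, are the double crossovers. Comparing them with the parentals, only the cv allele has switched, so cv is the middle locus and the order is y – cv – m.
Crossovers in the cv–m interval produce the single-crossover classes cv+ m+ y+ and cv m y (61 + 67 = 128) plus the double crossovers (9).
RF(cv–m) = (128 + 9) / 611 = 137/611 = 0.2242 → 22.4 m.u.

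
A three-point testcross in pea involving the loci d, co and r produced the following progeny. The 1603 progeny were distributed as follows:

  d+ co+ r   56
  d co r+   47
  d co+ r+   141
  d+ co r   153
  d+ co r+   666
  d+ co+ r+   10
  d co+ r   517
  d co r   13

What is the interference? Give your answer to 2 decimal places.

The two most frequent reciprocal classes, d co+ r and d+ co r+, are the parental types, so the F1 was d co+ r / d+ co r+.
The two rarest classes, d co r and d+ co+ r+, are the double crossovers. Comparing them with the parentals, only the co allele has switched, so co is the middle locus and the order is d – co – r.
d–co: (103 + 23)/1603 = 0.0786; co–r: (294 + 23)/1603 = 0.1978.
Expected DCO frequency = 0.0786 × 0.1978 ≈ 0.01555; observed = 23/1603 ≈ 0.01435.
Coefficient of coincidence = 0.01435/0.01555 ≈ 0.92; interference = 1 − 0.92 = 0.08.

0.08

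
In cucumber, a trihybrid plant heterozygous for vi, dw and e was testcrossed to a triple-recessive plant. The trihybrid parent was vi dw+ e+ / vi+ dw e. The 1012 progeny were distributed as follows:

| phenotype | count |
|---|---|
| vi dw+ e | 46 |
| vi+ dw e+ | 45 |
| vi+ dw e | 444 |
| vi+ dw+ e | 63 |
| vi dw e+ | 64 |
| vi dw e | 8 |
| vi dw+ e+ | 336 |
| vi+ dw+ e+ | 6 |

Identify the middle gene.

vi

The two rarest classes, vi+ dw+ e+ and vi dw e, are the double crossovers. Comparing them with the parentals, only the vi allele has switched, so vi is the middle locus and the order is dw – vi – e.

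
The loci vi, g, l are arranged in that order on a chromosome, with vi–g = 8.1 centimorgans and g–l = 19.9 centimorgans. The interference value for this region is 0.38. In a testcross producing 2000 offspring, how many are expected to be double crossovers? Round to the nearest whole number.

Map distances give recombination frequencies of 0.081 and 0.199 for the two intervals.
With interference 0.38 (so coincidence = 0.62), expected double-crossover frequency = 0.081 × 0.199 × 0.62 = 0.00999.
Expected number = 0.00999 × 2000 = 19.99 ≈ 20.

20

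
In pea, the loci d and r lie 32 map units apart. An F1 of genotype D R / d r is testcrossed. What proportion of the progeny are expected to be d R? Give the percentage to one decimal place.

A map distance of 32 map units corresponds to a recombination frequency of 0.320.
The F1 is D R / d r, so d R is a recombinant gamete class with expected frequency r/2 = 0.320/2 = 0.1600.
That is 0.1600 = 16.0% of the progeny.

16.0%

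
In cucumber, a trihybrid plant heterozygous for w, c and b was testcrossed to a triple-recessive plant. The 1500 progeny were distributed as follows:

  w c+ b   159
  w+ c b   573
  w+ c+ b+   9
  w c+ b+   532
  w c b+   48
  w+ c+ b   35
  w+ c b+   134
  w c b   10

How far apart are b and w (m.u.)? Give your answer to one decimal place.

The two most frequent reciprocal classes, w+ c b and w c+ b+, are the parental types, so the F1 was w+ c b / w c+ b+.
The two rarest classes, w c b and w+ c+ b+, are the double crossovers. Comparing them with the parentals, only the w allele has switched, so w is the middle locus and the order is c – w – b.
Crossovers in the w–b interval produce the single-crossover classes w+ c b+ and w c+ b (134 + 159 = 293) plus the double crossovers (19).
RF(w–b) = (293 + 19) / 1500 = 312/1500 = 0.2080 → 20.8 m.u.

20.8 m.u.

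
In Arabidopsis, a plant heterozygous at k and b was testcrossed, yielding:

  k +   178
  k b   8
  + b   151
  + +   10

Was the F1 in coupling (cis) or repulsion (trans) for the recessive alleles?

trans

The two most frequent classes are + b (151) and k + (178); these are the parental (non-recombinant) types.
So the F1 carried + b on one chromosome and k + on the other — the recessive alleles are on opposite chromosomes (trans / repulsion).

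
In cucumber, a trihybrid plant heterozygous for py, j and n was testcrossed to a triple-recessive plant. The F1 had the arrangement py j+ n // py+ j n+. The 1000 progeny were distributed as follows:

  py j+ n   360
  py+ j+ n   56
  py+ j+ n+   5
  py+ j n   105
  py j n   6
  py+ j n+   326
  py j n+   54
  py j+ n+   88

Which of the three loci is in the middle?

The two rarest classes, py j n and py+ j+ n+, are the double crossovers. Comparing them with the parentals, only the j allele has switched, so j is the middle locus and the order is py – j – n.

j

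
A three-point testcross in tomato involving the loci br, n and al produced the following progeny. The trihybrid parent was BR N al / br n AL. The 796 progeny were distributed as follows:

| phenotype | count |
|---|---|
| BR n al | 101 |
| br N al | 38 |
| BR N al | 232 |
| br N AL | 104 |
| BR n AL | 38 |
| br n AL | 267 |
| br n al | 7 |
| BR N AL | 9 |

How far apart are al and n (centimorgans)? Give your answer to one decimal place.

The two rarest classes, BR N AL and br n al, are the double crossovers. Comparing them with the parentals, only the al allele has switched, so al is the middle locus and the order is br – al – n.
Crossovers in the al–n interval produce the single-crossover classes BR n al and br N AL (101 + 104 = 205) plus the double crossovers (16).
RF(al–n) = (205 + 16) / 796 = 221/796 = 0.2776 → 27.8 centimorgans.

27.8 centimorgans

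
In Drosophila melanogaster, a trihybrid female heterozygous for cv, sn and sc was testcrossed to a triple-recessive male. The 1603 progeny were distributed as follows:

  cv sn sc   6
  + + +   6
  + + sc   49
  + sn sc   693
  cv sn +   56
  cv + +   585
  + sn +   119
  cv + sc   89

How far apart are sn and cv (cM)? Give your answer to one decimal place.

The two most frequent reciprocal classes, + sn sc and cv + +, are the parental types, so the F1 was + sn sc / cv + +.
The two rarest classes, cv sn sc and + + +, are the double crossovers. Comparing them with the parentals, only the cv allele has switched, so cv is the middle locus and the order is sn – cv – sc.
Crossovers in the sn–cv interval produce the single-crossover classes + + sc and cv sn + (49 + 56 = 105) plus the double crossovers (12).
RF(sn–cv) = (105 + 12) / 1603 = 117/1603 = 0.0730 → 7.3 cM.

7.3 cM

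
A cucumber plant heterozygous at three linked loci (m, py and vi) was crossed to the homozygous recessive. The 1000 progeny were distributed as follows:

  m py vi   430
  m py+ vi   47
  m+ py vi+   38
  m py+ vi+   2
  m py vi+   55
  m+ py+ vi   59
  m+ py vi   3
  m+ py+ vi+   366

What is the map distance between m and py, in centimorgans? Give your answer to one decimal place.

The two most frequent reciprocal classes, m py vi and m+ py+ vi+, are the parental types, so the F1 was m py vi / m+ py+ vi+.
The two rarest classes, m+ py vi and m py+ vi+, are the double crossovers. Comparing them with the parentals, only the m allele has switched, so m is the middle locus and the order is vi – m – py.
Crossovers in the m–py interval produce the single-crossover classes m py+ vi and m+ py vi+ (47 + 38 = 85) plus the double crossovers (5).
RF(m–py) = (85 + 5) / 1000 = 90/1000 = 0.0900 → 9.0 centimorgans.

9.0 centimorgans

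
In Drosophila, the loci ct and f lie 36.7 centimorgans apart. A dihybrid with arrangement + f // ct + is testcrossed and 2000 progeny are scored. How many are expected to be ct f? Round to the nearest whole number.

367

A map distance of 36.7 centimorgans corresponds to a recombination frequency of 0.367.
The F1 is + f / ct +, so ct f is a recombinant gamete class with expected frequency r/2 = 0.367/2 = 0.1835.
Expected number = 0.1835 × 2000 = 367.00 ≈ 367.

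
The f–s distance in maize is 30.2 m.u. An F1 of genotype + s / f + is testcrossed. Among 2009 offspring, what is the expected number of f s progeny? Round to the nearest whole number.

303

A map distance of 30.2 m.u. corresponds to a recombination frequency of 0.302.
The F1 is + s / f +, so f s is a recombinant gamete class with expected frequency r/2 = 0.302/2 = 0.1510.
Expected number = 0.1510 × 2009 = 303.36 ≈ 303.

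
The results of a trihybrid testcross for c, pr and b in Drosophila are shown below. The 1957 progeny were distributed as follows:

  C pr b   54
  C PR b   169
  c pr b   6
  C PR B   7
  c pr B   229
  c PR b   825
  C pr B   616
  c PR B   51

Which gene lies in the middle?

The two most frequent reciprocal classes, c PR b and C pr B, are the parental types, so the F1 was c PR b / C pr B.
The two rarest classes, c pr b and C PR B, are the double crossovers. Comparing them with the parentals, only the pr allele has switched, so pr is the middle locus and the order is b – pr – c.

pr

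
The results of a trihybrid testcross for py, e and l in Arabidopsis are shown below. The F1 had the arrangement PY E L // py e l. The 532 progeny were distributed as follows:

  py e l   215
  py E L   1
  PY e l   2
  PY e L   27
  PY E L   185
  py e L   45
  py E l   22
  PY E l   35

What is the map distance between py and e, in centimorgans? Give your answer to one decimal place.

The two rarest classes, py E L and PY e l, are the double crossovers. Comparing them with the parentals, only the py allele has switched, so py is the middle locus and the order is e – py – l.
Crossovers in the e–py interval produce the single-crossover classes PY e L and py E l (27 + 22 = 49) plus the double crossovers (3).
RF(e–py) = (49 + 3) / 532 = 52/532 = 0.0977 → 9.8 centimorgans.

9.8 centimorgans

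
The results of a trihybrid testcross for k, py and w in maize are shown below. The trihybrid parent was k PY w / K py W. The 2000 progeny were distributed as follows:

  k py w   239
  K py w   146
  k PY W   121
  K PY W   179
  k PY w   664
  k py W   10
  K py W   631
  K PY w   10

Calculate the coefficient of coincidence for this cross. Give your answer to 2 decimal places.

0.32

The two rarest classes, K PY w and k py W, are the double crossovers. Comparing them with the parentals, only the k allele has switched, so k is the middle locus and the order is w – k – py.
w–k: (267 + 20)/2000 = 0.1435; k–py: (418 + 20)/2000 = 0.2190.
Expected DCO frequency = 0.1435 × 0.2190 ≈ 0.03143; observed = 20/2000 ≈ 0.01000.
Coefficient of coincidence = 0.01000/0.03143 ≈ 0.32.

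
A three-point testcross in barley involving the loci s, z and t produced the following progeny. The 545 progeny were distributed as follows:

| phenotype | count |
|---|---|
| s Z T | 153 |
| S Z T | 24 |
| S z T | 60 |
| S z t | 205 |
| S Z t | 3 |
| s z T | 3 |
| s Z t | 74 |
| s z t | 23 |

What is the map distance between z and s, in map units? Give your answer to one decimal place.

The two most frequent reciprocal classes, s Z T and S z t, are the parental types, so the F1 was s Z T / S z t.
The two rarest classes, s z T and S Z t, are the double crossovers. Comparing them with the parentals, only the z allele has switched, so z is the middle locus and the order is t – z – s.
Crossovers in the z–s interval produce the single-crossover classes S Z T and s z t (24 + 23 = 47) plus the double crossovers (6).
RF(z–s) = (47 + 6) / 545 = 53/545 = 0.0972 → 9.7 map units.

9.7 map units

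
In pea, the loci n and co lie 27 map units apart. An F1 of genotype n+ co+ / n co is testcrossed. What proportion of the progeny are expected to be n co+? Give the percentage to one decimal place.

A map distance of 27 map units corresponds to a recombination frequency of 0.270.
The F1 is n+ co+ / n co, so n co+ is a recombinant gamete class with expected frequency r/2 = 0.270/2 = 0.1350.
That is 0.1350 = 13.5% of the progeny.

13.5%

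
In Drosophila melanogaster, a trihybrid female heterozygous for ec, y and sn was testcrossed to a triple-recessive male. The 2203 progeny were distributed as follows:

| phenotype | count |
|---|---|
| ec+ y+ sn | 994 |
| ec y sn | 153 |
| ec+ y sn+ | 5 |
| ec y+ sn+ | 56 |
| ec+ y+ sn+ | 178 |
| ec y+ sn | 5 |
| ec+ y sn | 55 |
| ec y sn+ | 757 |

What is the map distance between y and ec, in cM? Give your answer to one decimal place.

5.5 cM

The two most frequent reciprocal classes, ec+ y+ sn and ec y sn+, are the parental types, so the F1 was ec+ y+ sn / ec y sn+.
The two rarest classes, ec y+ sn and ec+ y sn+, are the double crossovers. Comparing them with the parentals, only the ec allele has switched, so ec is the middle locus and the order is y – ec – sn.
Crossovers in the y–ec interval produce the single-crossover classes ec+ y sn and ec y+ sn+ (55 + 56 = 111) plus the double crossovers (10).
RF(y–ec) = (111 + 10) / 2203 = 121/2203 = 0.0549 → 5.5 cM.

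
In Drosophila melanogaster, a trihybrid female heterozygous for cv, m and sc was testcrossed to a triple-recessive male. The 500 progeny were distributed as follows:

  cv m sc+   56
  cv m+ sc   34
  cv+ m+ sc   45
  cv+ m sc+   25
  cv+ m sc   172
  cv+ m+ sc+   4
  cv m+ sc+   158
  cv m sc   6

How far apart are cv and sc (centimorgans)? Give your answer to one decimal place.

The two most frequent reciprocal classes, cv m+ sc+ and cv+ m sc, are the parental types, so the F1 was cv m+ sc+ / cv+ m sc.
The two rarest classes, cv+ m+ sc+ and cv m sc, are the double crossovers. Comparing them with the parentals, only the cv allele has switched, so cv is the middle locus and the order is m – cv – sc.
Crossovers in the cv–sc interval produce the single-crossover classes cv m+ sc and cv+ m sc+ (34 + 25 = 59) plus the double crossovers (10).
RF(cv–sc) = (59 + 10) / 500 = 69/500 = 0.1380 → 13.8 centimorgans.

13.8 centimorgans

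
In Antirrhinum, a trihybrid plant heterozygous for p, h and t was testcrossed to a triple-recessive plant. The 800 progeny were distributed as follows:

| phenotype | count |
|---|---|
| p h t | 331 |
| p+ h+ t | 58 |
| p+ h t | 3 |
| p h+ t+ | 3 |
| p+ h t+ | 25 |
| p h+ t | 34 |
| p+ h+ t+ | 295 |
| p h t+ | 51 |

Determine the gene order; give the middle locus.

The two most frequent reciprocal classes, p h t and p+ h+ t+, are the parental types, so the F1 was p h t / p+ h+ t+.
The two rarest classes, p+ h t and p h+ t+, are the double crossovers. Comparing them with the parentals, only the p allele has switched, so p is the middle locus and the order is t – p – h.

p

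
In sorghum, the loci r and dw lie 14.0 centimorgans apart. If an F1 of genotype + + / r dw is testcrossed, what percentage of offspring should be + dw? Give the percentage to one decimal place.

A map distance of 14.0 centimorgans corresponds to a recombination frequency of 0.140.
The F1 is + + / r dw, so + dw is a recombinant gamete class with expected frequency r/2 = 0.140/2 = 0.0700.
That is 0.0700 = 7.0% of the progeny.

7.0%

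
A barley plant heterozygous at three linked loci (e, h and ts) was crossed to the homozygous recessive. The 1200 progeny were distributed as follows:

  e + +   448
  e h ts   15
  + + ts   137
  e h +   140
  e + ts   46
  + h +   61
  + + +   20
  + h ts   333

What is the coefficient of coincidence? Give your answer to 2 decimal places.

The two most frequent reciprocal classes, e + + and + h ts, are the parental types, so the F1 was e + + / + h ts.
The two rarest classes, + + + and e h ts, are the double crossovers. Comparing them with the parentals, only the e allele has switched, so e is the middle locus and the order is h – e – ts.
h–e: (277 + 35)/1200 = 0.2600; e–ts: (107 + 35)/1200 = 0.1183.
Expected DCO frequency = 0.2600 × 0.1183 ≈ 0.03076; observed = 35/1200 ≈ 0.02917.
Coefficient of coincidence = 0.02917/0.03076 ≈ 0.95.

0.95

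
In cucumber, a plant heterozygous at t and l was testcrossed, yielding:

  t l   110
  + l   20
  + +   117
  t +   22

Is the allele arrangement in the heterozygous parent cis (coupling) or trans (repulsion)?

The two most frequent classes are + + (117) and t l (110); these are the parental (non-recombinant) types.
So the F1 carried + + on one chromosome and t l on the other — the recessive alleles are on the same chromosome (cis / coupling).

cis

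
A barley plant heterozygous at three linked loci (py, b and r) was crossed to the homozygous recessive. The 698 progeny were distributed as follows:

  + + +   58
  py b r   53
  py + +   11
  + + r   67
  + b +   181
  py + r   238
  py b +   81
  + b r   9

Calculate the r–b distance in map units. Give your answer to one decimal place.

18.8 map units

The two most frequent reciprocal classes, py + r and + b +, are the parental types, so the F1 was py + r / + b +.
The two rarest classes, py + + and + b r, are the double crossovers. Comparing them with the parentals, only the r allele has switched, so r is the middle locus and the order is b – r – py.
Crossovers in the b–r interval produce the single-crossover classes py b r and + + + (53 + 58 = 111) plus the double crossovers (20).
RF(b–r) = (111 + 20) / 698 = 131/698 = 0.1877 → 18.8 map units.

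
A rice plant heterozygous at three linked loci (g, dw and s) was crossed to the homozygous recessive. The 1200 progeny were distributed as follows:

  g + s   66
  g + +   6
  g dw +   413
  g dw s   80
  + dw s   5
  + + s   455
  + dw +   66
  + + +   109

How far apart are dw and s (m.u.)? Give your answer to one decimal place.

The two most frequent reciprocal classes, g dw + and + + s, are the parental types, so the F1 was g dw + / + + s.
The two rarest classes, g + + and + dw s, are the double crossovers. Comparing them with the parentals, only the dw allele has switched, so dw is the middle locus and the order is g – dw – s.
Crossovers in the dw–s interval produce the single-crossover classes g dw s and + + + (80 + 109 = 189) plus the double crossovers (11).
RF(dw–s) = (189 + 11) / 1200 = 200/1200 = 0.1667 → 16.7 m.u.

16.7 m.u.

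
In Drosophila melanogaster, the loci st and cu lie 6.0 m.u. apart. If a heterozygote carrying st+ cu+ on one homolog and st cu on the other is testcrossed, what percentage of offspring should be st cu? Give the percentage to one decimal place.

A map distance of 6.0 m.u. corresponds to a recombination frequency of 0.060.
The F1 is st+ cu+ / st cu, so st cu is a parental gamete class with expected frequency (1 − r)/2 = 0.940/2 = 0.4700.
That is 0.4700 = 47.0% of the progeny.

47.0%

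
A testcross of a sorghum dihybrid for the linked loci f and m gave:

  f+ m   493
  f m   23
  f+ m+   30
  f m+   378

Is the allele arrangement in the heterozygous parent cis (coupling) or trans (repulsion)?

trans

The two most frequent classes are f+ m (493) and f m+ (378); these are the parental (non-recombinant) types.
So the F1 carried f+ m on one chromosome and f m+ on the other — the recessive alleles are on opposite chromosomes (trans / repulsion).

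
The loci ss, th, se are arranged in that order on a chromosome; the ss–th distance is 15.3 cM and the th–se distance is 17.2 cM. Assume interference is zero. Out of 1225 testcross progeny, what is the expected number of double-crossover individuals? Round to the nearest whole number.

Map distances give recombination frequencies of 0.153 and 0.172 for the two intervals.
With no interference, expected double-crossover frequency = 0.153 × 0.172 = 0.02632.
Expected number = 0.02632 × 1225 = 32.24 ≈ 32.

32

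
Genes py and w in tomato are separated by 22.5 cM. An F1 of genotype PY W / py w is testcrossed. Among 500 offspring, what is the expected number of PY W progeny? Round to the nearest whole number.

A map distance of 22.5 cM corresponds to a recombination frequency of 0.225.
The F1 is PY W / py w, so PY W is a parental gamete class with expected frequency (1 − r)/2 = 0.775/2 = 0.3875.
Expected number = 0.3875 × 500 = 193.75 ≈ 194.

194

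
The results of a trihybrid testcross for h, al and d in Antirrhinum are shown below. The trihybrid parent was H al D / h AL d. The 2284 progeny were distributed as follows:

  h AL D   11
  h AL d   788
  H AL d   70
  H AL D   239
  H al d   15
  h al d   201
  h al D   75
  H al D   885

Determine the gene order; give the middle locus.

d

The two rarest classes, H al d and h AL D, are the double crossovers. Comparing them with the parentals, only the d allele has switched, so d is the middle locus and the order is al – d – h.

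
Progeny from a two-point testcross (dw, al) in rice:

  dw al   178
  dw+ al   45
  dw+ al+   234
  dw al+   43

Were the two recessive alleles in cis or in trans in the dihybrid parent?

The two most frequent classes are dw+ al+ (234) and dw al (178); these are the parental (non-recombinant) types.
So the F1 carried dw+ al+ on one chromosome and dw al on the other — the recessive alleles are on the same chromosome (cis / coupling).

cis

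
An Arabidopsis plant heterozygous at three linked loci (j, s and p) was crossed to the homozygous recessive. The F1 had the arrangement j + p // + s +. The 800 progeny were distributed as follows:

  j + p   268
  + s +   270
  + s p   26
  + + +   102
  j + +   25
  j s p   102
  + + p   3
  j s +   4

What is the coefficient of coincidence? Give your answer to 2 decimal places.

The two rarest classes, + + p and j s +, are the double crossovers. Comparing them with the parentals, only the j allele has switched, so j is the middle locus and the order is p – j – s.
p–j: (51 + 7)/800 = 0.0725; j–s: (204 + 7)/800 = 0.2637.
Expected DCO frequency = 0.0725 × 0.2637 ≈ 0.01912; observed = 7/800 ≈ 0.00875.
Coefficient of coincidence = 0.00875/0.01912 ≈ 0.46.

0.46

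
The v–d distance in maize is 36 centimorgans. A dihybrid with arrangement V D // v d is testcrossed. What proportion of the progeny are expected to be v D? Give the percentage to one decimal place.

A map distance of 36 centimorgans corresponds to a recombination frequency of 0.360.
The F1 is V D / v d, so v D is a recombinant gamete class with expected frequency r/2 = 0.360/2 = 0.1800.
That is 0.1800 = 18.0% of the progeny.

18.0%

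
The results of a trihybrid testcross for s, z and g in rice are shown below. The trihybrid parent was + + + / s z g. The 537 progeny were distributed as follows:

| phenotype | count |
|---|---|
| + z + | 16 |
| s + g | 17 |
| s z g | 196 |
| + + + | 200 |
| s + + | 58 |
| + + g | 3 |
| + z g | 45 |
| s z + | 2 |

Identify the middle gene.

g

The two rarest classes, + + g and s z +, are the double crossovers. Comparing them with the parentals, only the g allele has switched, so g is the middle locus and the order is s – g – z.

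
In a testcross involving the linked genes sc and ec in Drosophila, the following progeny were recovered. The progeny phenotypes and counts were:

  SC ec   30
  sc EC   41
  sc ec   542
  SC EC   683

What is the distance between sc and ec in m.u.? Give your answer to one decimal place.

The two most frequent classes, SC EC (683) and sc ec (542), are the parental types, so the F1 was SC EC / sc ec.
The recombinant classes are SC ec and sc EC: 30 + 41 = 71.
Recombination frequency = 71/1296 = 0.0548 ≈ 5.5%, i.e. 5.5 m.u.

5.5 m.u.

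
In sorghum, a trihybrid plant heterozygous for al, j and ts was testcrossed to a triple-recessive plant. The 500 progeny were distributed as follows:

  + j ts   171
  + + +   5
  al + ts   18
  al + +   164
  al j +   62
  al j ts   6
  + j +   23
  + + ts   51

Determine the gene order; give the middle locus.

The two most frequent reciprocal classes, + j ts and al + +, are the parental types, so the F1 was + j ts / al + +.
The two rarest classes, al j ts and + + +, are the double crossovers. Comparing them with the parentals, only the al allele has switched, so al is the middle locus and the order is j – al – ts.

al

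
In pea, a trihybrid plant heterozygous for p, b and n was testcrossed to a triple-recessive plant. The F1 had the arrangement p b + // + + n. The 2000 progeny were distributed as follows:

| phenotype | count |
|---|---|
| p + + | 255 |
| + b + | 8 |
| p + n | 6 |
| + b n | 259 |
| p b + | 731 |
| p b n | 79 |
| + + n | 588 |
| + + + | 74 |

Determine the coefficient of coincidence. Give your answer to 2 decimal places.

0.32

The two rarest classes, + b + and p + n, are the double crossovers. Comparing them with the parentals, only the p allele has switched, so p is the middle locus and the order is b – p – n.
b–p: (514 + 14)/2000 = 0.2640; p–n: (153 + 14)/2000 = 0.0835.
Expected DCO frequency = 0.2640 × 0.0835 ≈ 0.02204; observed = 14/2000 ≈ 0.00700.
Coefficient of coincidence = 0.00700/0.02204 ≈ 0.32.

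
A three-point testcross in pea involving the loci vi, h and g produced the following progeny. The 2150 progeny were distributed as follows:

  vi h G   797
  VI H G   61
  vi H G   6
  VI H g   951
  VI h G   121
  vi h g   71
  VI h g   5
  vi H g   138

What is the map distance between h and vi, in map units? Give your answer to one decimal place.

The two most frequent reciprocal classes, VI H g and vi h G, are the parental types, so the F1 was VI H g / vi h G.
The two rarest classes, VI h g and vi H G, are the double crossovers. Comparing them with the parentals, only the h allele has switched, so h is the middle locus and the order is g – h – vi.
Crossovers in the h–vi interval produce the single-crossover classes vi H g and VI h G (138 + 121 = 259) plus the double crossovers (11).
RF(h–vi) = (259 + 11) / 2150 = 270/2150 = 0.1256 → 12.6 map units.

12.6 map units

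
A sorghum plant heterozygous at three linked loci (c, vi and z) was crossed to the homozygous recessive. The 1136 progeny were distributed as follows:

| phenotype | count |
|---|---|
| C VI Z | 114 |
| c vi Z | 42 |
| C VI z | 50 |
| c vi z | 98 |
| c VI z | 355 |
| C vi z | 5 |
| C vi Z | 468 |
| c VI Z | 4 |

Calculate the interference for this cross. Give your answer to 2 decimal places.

The two most frequent reciprocal classes, c VI z and C vi Z, are the parental types, so the F1 was c VI z / C vi Z.
The two rarest classes, c VI Z and C vi z, are the double crossovers. Comparing them with the parentals, only the z allele has switched, so z is the middle locus and the order is c – z – vi.
c–z: (92 + 9)/1136 = 0.0889; z–vi: (212 + 9)/1136 = 0.1945.
Expected DCO frequency = 0.0889 × 0.1945 ≈ 0.01729; observed = 9/1136 ≈ 0.00792.
Coefficient of coincidence = 0.00792/0.01729 ≈ 0.46; interference = 1 − 0.46 = 0.54.

0.54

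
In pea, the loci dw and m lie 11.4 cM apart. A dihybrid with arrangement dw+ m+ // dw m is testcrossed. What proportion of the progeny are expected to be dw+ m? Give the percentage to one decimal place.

5.7%

A map distance of 11.4 cM corresponds to a recombination frequency of 0.114.
The F1 is dw+ m+ / dw m, so dw+ m is a recombinant gamete class with expected frequency r/2 = 0.114/2 = 0.0570.
That is 0.0570 = 5.7% of the progeny.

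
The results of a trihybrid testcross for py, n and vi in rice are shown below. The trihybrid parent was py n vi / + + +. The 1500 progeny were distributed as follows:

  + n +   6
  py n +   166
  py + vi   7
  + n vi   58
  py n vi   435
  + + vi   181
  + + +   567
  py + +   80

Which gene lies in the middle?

The two rarest classes, py + vi and + n +, are the double crossovers. Comparing them with the parentals, only the n allele has switched, so n is the middle locus and the order is py – n – vi.

n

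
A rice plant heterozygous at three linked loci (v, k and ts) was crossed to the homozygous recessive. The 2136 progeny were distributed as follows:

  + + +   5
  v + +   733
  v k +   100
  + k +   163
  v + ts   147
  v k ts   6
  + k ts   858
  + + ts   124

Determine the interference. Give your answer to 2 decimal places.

The two most frequent reciprocal classes, v + + and + k ts, are the parental types, so the F1 was v + + / + k ts.
The two rarest classes, + + + and v k ts, are the double crossovers. Comparing them with the parentals, only the v allele has switched, so v is the middle locus and the order is ts – v – k.
ts–v: (310 + 11)/2136 = 0.1503; v–k: (224 + 11)/2136 = 0.1100.
Expected DCO frequency = 0.1503 × 0.1100 ≈ 0.01653; observed = 11/2136 ≈ 0.00515.
Coefficient of coincidence = 0.00515/0.01653 ≈ 0.31; interference = 1 − 0.31 = 0.69.

0.69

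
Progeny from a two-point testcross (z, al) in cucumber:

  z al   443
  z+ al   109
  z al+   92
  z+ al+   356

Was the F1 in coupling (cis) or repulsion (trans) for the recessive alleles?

The two most frequent classes are z+ al+ (356) and z al (443); these are the parental (non-recombinant) types.
So the F1 carried z+ al+ on one chromosome and z al on the other — the recessive alleles are on the same chromosome (cis / coupling).

cis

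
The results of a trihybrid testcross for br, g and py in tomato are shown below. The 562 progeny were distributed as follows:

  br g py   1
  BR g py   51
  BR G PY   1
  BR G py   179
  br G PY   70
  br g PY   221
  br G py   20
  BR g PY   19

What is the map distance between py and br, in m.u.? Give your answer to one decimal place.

7.3 m.u.

The two most frequent reciprocal classes, br g PY and BR G py, are the parental types, so the F1 was br g PY / BR G py.
The two rarest classes, br g py and BR G PY, are the double crossovers. Comparing them with the parentals, only the py allele has switched, so py is the middle locus and the order is g – py – br.
Crossovers in the py–br interval produce the single-crossover classes BR g PY and br G py (19 + 20 = 39) plus the double crossovers (2).
RF(py–br) = (39 + 2) / 562 = 41/562 = 0.0730 → 7.3 m.u.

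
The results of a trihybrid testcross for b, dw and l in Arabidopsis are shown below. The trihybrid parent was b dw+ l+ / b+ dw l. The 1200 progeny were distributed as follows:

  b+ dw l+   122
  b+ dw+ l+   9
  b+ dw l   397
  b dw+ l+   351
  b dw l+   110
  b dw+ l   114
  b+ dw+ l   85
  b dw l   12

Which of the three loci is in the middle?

b

The two rarest classes, b+ dw+ l+ and b dw l, are the double crossovers. Comparing them with the parentals, only the b allele has switched, so b is the middle locus and the order is l – b – dw.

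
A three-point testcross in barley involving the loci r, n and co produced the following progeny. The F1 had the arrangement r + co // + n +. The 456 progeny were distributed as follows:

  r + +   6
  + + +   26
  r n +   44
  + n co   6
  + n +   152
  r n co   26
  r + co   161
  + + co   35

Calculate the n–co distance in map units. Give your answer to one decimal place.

14.0 map units

The two rarest classes, r + + and + n co, are the double crossovers. Comparing them with the parentals, only the co allele has switched, so co is the middle locus and the order is n – co – r.
Crossovers in the n–co interval produce the single-crossover classes r n co and + + + (26 + 26 = 52) plus the double crossovers (12).
RF(n–co) = (52 + 12) / 456 = 64/456 = 0.1404 → 14.0 map units.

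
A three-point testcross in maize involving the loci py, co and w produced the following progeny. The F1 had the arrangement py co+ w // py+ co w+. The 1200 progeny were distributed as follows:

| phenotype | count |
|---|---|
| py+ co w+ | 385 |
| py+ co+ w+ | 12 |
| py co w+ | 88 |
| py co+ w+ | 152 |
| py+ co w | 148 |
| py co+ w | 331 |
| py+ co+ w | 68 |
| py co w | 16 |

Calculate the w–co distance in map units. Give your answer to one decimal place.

The two rarest classes, py co w and py+ co+ w+, are the double crossovers. Comparing them with the parentals, only the co allele has switched, so co is the middle locus and the order is w – co – py.
Crossovers in the w–co interval produce the single-crossover classes py co+ w+ and py+ co w (152 + 148 = 300) plus the double crossovers (28).
RF(w–co) = (300 + 28) / 1200 = 328/1200 = 0.2733 → 27.3 map units.

27.3 map units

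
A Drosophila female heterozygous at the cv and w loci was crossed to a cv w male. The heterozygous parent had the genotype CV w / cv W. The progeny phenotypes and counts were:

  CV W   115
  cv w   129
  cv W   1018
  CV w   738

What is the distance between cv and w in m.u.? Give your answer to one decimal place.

The recombinant classes are CV W and cv w: 115 + 129 = 244.
Recombination frequency = 244/2000 = 0.1220 ≈ 12.2%, i.e. 12.2 m.u.

12.2 m.u.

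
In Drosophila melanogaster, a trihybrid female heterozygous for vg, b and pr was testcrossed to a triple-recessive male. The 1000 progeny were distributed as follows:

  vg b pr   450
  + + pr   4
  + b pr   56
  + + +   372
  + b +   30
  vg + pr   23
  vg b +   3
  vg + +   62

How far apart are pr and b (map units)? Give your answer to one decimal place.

6.0 map units

The two most frequent reciprocal classes, vg b pr and + + +, are the parental types, so the F1 was vg b pr / + + +.
The two rarest classes, vg b + and + + pr, are the double crossovers. Comparing them with the parentals, only the pr allele has switched, so pr is the middle locus and the order is b – pr – vg.
Crossovers in the b–pr interval produce the single-crossover classes vg + pr and + b + (23 + 30 = 53) plus the double crossovers (7).
RF(b–pr) = (53 + 7) / 1000 = 60/1000 = 0.0600 → 6.0 map units.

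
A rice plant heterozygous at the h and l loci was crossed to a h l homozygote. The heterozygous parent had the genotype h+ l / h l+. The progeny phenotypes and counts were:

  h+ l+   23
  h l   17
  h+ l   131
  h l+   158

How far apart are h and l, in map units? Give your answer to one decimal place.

The recombinant classes are h+ l+ and h l: 23 + 17 = 40.
Recombination frequency = 40/329 = 0.1216 ≈ 12.2%, i.e. 12.2 map units.

12.2 map units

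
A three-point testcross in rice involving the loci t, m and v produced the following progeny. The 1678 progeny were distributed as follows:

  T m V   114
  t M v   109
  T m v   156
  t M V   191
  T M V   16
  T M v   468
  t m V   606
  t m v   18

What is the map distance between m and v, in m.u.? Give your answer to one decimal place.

22.7 m.u.

The two most frequent reciprocal classes, T M v and t m V, are the parental types, so the F1 was T M v / t m V.
The two rarest classes, T M V and t m v, are the double crossovers. Comparing them with the parentals, only the v allele has switched, so v is the middle locus and the order is t – v – m.
Crossovers in the v–m interval produce the single-crossover classes T m v and t M V (156 + 191 = 347) plus the double crossovers (34).
RF(v–m) = (347 + 34) / 1678 = 381/1678 = 0.2271 → 22.7 m.u.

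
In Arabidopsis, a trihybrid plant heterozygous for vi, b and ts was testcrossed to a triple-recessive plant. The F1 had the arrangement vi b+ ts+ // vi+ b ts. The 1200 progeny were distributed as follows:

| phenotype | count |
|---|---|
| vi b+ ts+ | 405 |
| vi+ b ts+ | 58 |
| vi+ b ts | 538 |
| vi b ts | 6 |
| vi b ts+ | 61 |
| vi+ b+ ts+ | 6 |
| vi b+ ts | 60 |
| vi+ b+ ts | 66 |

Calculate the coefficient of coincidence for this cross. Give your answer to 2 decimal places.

0.80

The two rarest classes, vi+ b+ ts+ and vi b ts, are the double crossovers. Comparing them with the parentals, only the vi allele has switched, so vi is the middle locus and the order is b – vi – ts.
b–vi: (127 + 12)/1200 = 0.1158; vi–ts: (118 + 12)/1200 = 0.1083.
Expected DCO frequency = 0.1158 × 0.1083 ≈ 0.01254; observed = 12/1200 ≈ 0.01000.
Coefficient of coincidence = 0.01000/0.01254 ≈ 0.80.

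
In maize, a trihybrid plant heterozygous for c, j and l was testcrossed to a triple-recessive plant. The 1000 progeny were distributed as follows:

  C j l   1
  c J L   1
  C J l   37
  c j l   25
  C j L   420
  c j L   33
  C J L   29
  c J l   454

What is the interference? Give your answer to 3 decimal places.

The two most frequent reciprocal classes, c J l and C j L, are the parental types, so the F1 was c J l / C j L.
The two rarest classes, c J L and C j l, are the double crossovers. Comparing them with the parentals, only the l allele has switched, so l is the middle locus and the order is c – l – j.
c–l: (70 + 2)/1000 = 0.0720; l–j: (54 + 2)/1000 = 0.0560.
Expected DCO frequency = 0.0720 × 0.0560 ≈ 0.00403; observed = 2/1000 ≈ 0.00200.
Coefficient of coincidence = 0.00200/0.00403 ≈ 0.496; interference = 1 − 0.496 = 0.504.

0.504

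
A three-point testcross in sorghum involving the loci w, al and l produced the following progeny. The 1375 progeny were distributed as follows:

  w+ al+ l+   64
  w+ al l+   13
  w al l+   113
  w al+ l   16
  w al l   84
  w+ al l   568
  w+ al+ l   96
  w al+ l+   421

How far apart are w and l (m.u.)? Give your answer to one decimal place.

12.9 m.u.

The two most frequent reciprocal classes, w+ al l and w al+ l+, are the parental types, so the F1 was w+ al l / w al+ l+.
The two rarest classes, w+ al l+ and w al+ l, are the double crossovers. Comparing them with the parentals, only the l allele has switched, so l is the middle locus and the order is al – l – w.
Crossovers in the l–w interval produce the single-crossover classes w al l and w+ al+ l+ (84 + 64 = 148) plus the double crossovers (29).
RF(l–w) = (148 + 29) / 1375 = 177/1375 = 0.1287 → 12.9 m.u.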